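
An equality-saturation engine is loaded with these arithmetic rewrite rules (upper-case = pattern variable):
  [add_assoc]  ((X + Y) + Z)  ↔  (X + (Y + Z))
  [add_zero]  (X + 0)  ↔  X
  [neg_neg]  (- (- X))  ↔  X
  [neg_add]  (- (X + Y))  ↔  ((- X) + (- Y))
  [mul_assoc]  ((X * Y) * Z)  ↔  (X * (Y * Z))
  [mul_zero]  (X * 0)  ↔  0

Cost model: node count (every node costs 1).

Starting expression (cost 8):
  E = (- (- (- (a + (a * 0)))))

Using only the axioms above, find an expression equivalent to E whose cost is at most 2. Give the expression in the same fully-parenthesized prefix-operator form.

(- a)   [cost 2]

(1) (a * 0)  =[mul_zero →]=  0    ⊢ (- (- (- (a + 0))))
(2) (- (- (- (a + 0))))  =[neg_neg →]=  (- (a + 0))
(3) (a + 0)  =[add_zero →]=  a    ⊢ cost 2, within 2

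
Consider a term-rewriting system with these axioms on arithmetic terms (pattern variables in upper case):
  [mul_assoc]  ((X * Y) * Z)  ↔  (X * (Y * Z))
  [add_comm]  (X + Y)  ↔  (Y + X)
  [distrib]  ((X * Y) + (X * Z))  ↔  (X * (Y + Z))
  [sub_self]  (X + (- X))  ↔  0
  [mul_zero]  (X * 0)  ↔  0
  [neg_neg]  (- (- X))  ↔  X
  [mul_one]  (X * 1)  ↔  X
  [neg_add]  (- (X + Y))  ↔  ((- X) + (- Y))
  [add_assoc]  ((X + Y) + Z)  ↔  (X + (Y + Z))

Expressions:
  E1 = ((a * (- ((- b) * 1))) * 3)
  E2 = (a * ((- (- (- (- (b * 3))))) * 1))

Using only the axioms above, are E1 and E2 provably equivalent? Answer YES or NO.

YES

1. [mul_one →] ((- b) * 1)  →  (- b);  E1 = ((a * (- (- b))) * 3)
2. [mul_assoc →] ((a * (- (- b))) * 3)  →  (a * ((- (- b)) * 3))
3. [neg_neg →] (- (- b))  →  b;  E1 = (a * (b * 3))
4. [neg_neg ←] (b * 3)  →  (- (- (b * 3)));  E1 = (a * (- (- (b * 3))))
5. [mul_one ←] (- (- (b * 3)))  →  ((- (- (b * 3))) * 1);  E1 = (a * ((- (- (b * 3))) * 1))
6. [neg_neg ←] (- (- (b * 3)))  →  (- (- (- (- (b * 3)))));  this is E2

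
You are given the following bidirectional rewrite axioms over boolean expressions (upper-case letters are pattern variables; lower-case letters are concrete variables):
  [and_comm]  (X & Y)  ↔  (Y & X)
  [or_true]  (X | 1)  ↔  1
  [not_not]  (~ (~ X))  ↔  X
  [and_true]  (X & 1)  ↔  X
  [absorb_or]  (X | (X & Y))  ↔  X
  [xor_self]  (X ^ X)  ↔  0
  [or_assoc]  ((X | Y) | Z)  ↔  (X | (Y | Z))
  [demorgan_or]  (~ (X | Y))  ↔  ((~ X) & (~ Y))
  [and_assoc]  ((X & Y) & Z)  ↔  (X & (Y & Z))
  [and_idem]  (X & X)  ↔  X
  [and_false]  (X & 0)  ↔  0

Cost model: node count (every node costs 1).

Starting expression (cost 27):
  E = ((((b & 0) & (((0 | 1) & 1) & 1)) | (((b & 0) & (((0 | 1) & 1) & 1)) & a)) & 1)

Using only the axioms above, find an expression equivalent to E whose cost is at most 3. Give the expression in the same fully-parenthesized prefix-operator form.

1. [absorb_or →] (((b & 0) & (((0 | 1) & 1) & 1)) | (((b & 0) & (((0 | 1) & 1) & 1)) & a))  →  ((b & 0) & (((0 | 1) & 1) & 1));  E = (((b & 0) & (((0 | 1) & 1) & 1)) & 1)
2. [and_true →] ((0 | 1) & 1)  →  (0 | 1);  E = (((b & 0) & ((0 | 1) & 1)) & 1)
3. [or_true →] (0 | 1)  →  1;  E = (((b & 0) & (1 & 1)) & 1)
4. [and_false →] (b & 0)  →  0;  E = ((0 & (1 & 1)) & 1)
5. [and_idem →] (1 & 1)  →  1;  E = ((0 & 1) & 1)
6. [and_true →] (0 & 1)  →  0;  cost 3 ≤ 3, done

(0 & 1)   [cost 3]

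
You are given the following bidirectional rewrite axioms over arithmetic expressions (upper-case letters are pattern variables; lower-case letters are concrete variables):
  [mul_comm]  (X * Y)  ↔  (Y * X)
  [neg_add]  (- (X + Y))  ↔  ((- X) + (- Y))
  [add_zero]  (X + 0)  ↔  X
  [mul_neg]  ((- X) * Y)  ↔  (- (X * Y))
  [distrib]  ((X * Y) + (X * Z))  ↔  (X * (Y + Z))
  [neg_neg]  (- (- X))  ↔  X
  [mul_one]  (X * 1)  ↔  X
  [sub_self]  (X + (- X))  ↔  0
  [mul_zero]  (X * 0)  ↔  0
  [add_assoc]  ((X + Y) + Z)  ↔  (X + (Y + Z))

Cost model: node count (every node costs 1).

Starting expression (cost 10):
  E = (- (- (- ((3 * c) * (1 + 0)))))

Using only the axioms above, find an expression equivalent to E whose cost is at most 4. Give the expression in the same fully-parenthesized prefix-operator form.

(- (3 * c))   [cost 4]

step 1: add_zero (→) rewrites (1 + 0) into 1, now (- (- (- ((3 * c) * 1))))
step 2: neg_neg (→) rewrites (- (- (- ((3 * c) * 1)))) into (- ((3 * c) * 1))
step 3: mul_one (→) rewrites ((3 * c) * 1) into (3 * c), reaching cost 4 (bound 4)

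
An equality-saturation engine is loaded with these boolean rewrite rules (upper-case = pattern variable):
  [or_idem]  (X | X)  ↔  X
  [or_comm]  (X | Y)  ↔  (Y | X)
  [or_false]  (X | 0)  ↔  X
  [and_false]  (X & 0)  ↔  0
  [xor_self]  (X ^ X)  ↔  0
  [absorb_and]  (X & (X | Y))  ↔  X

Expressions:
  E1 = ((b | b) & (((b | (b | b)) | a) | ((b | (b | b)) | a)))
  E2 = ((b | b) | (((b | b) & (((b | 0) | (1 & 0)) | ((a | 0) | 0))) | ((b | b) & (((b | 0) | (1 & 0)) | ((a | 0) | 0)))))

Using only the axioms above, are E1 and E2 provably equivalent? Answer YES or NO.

1. [or_idem →] (((b | (b | b)) | a) | ((b | (b | b)) | a))  →  ((b | (b | b)) | a);  E1 = ((b | b) & ((b | (b | b)) | a))
2. [or_idem →] (b | b)  →  b;  E1 = ((b | b) & ((b | b) | a))
3. [absorb_and →] ((b | b) & ((b | b) | a))  →  (b | b)
4. [or_idem ←] b  →  (b | b);  E1 = (b | (b | b))
5. [absorb_and ←] b  →  (b & (b | a));  E1 = ((b & (b | a)) | (b | b))
6. [or_false ←] a  →  (a | 0);  E1 = ((b & (b | (a | 0))) | (b | b))
7. [or_false ←] b  →  (b | 0);  E1 = ((b & ((b | 0) | (a | 0))) | (b | b))
8. [or_comm →] ((b & ((b | 0) | (a | 0))) | (b | b))  →  ((b | b) | (b & ((b | 0) | (a | 0))))
9. [and_false ←] 0  →  (1 & 0);  E1 = ((b | b) | (b & ((b | (1 & 0)) | (a | 0))))
10. [or_idem ←] b  →  (b | b);  E1 = ((b | b) | ((b | b) & ((b | (1 & 0)) | (a | 0))))
11. [or_false ←] (a | 0)  →  ((a | 0) | 0);  E1 = ((b | b) | ((b | b) & ((b | (1 & 0)) | ((a | 0) | 0))))
12. [or_false ←] b  →  (b | 0);  E1 = ((b | b) | ((b | b) & (((b | 0) | (1 & 0)) | ((a | 0) | 0))))
13. [or_idem ←] ((b | b) & (((b | 0) | (1 & 0)) | ((a | 0) | 0)))  →  (((b | b) & (((b | 0) | (1 & 0)) | ((a | 0) | 0))) | ((b | b) & (((b | 0) | (1 & 0)) | ((a | 0) | 0))));  this is E2

YES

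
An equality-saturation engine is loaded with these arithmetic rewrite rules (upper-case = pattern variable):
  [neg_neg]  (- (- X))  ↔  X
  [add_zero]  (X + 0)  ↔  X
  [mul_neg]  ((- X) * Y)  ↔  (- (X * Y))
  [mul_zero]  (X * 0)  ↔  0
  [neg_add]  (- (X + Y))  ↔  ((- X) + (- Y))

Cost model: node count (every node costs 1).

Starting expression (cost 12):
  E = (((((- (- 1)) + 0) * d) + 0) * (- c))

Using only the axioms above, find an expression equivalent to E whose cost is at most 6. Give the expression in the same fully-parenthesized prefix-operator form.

((1 * d) * (- c))   [cost 6]

step 1: add_zero (→) rewrites ((((- (- 1)) + 0) * d) + 0) into (((- (- 1)) + 0) * d), now ((((- (- 1)) + 0) * d) * (- c))
step 2: neg_neg (→) rewrites (- (- 1)) into 1, now (((1 + 0) * d) * (- c))
step 3: add_zero (→) rewrites (1 + 0) into 1, reaching cost 6 (bound 6)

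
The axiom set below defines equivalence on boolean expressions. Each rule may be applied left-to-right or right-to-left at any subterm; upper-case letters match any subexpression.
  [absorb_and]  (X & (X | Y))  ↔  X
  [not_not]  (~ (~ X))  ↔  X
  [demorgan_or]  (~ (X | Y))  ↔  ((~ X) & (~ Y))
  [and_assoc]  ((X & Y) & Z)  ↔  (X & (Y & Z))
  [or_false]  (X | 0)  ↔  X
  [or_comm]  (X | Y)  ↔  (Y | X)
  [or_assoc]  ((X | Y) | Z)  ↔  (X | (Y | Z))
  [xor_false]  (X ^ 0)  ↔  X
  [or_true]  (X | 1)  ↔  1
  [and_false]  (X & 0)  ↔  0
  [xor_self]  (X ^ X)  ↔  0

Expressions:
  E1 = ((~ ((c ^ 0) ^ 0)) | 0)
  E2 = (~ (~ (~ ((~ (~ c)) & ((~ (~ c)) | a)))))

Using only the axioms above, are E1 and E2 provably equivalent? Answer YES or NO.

YES

step 1: xor_false (→) rewrites ((c ^ 0) ^ 0) into (c ^ 0), now ((~ (c ^ 0)) | 0)
step 2: or_false (→) rewrites ((~ (c ^ 0)) | 0) into (~ (c ^ 0))
step 3: xor_false (→) rewrites (c ^ 0) into c, now (~ c)
step 4: not_not (←) rewrites c into (~ (~ c)), now (~ (~ (~ c)))
step 5: not_not (←) rewrites (~ (~ c)) into (~ (~ (~ (~ c)))), now (~ (~ (~ (~ (~ c)))))
step 6: absorb_and (←) rewrites (~ (~ c)) into ((~ (~ c)) & ((~ (~ c)) | a)), which is E2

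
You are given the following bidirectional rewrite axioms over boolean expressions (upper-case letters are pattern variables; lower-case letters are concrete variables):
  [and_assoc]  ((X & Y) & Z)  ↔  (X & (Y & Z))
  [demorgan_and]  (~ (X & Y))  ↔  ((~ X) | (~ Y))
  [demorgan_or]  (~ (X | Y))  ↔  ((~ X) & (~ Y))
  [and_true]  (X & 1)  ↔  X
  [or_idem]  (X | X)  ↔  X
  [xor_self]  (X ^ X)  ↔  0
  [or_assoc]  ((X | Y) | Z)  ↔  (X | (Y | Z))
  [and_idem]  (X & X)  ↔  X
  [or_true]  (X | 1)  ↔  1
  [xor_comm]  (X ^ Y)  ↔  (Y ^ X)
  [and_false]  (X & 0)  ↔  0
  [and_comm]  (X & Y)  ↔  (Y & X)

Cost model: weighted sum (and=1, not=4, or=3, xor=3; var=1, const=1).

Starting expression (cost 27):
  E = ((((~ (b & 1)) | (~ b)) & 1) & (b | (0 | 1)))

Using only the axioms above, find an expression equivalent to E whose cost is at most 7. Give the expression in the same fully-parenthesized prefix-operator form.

((~ b) & 1)   [cost 7]

1. [and_true →] (b & 1)  →  b;  E = ((((~ b) | (~ b)) & 1) & (b | (0 | 1)))
2. [or_idem →] ((~ b) | (~ b))  →  (~ b);  E = (((~ b) & 1) & (b | (0 | 1)))
3. [or_true →] (0 | 1)  →  1;  E = (((~ b) & 1) & (b | 1))
4. [or_true →] (b | 1)  →  1;  E = (((~ b) & 1) & 1)
5. [and_true →] ((~ b) & 1)  →  (~ b);  cost 7 ≤ 7, done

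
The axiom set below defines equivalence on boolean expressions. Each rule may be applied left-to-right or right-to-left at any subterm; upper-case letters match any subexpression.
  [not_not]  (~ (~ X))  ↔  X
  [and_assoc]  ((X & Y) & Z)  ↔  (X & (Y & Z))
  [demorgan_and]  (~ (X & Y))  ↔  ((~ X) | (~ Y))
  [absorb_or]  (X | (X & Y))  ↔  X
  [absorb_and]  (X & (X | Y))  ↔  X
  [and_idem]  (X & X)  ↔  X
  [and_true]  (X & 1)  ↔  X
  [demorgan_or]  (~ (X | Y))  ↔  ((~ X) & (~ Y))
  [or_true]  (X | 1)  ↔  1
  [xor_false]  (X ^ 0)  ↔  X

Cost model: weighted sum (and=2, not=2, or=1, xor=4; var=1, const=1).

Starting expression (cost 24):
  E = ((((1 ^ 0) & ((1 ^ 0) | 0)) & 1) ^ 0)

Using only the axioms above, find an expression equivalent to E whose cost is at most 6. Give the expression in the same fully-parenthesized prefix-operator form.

(1 ^ 0)   [cost 6]

(1) ((1 ^ 0) & ((1 ^ 0) | 0))  =[absorb_and →]=  (1 ^ 0)    ⊢ (((1 ^ 0) & 1) ^ 0)
(2) (((1 ^ 0) & 1) ^ 0)  =[xor_false →]=  ((1 ^ 0) & 1)
(3) ((1 ^ 0) & 1)  =[and_true →]=  (1 ^ 0)    ⊢ cost 6, within 6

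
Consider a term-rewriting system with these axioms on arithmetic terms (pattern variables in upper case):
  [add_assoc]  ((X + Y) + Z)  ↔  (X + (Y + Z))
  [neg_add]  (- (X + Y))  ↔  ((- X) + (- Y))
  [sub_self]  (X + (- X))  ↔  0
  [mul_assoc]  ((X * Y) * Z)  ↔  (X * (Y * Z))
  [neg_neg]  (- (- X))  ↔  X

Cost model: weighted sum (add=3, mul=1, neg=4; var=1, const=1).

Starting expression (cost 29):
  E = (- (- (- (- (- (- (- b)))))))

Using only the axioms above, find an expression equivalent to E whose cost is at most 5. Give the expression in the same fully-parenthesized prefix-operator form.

step 1: neg_neg (→) rewrites (- (- (- (- (- (- b)))))) into (- (- (- (- b)))), now (- (- (- (- (- b)))))
step 2: neg_neg (→) rewrites (- (- b)) into b, now (- (- (- b)))
step 3: neg_neg (→) rewrites (- (- b)) into b, reaching cost 5 (bound 5)

(- b)   [cost 5]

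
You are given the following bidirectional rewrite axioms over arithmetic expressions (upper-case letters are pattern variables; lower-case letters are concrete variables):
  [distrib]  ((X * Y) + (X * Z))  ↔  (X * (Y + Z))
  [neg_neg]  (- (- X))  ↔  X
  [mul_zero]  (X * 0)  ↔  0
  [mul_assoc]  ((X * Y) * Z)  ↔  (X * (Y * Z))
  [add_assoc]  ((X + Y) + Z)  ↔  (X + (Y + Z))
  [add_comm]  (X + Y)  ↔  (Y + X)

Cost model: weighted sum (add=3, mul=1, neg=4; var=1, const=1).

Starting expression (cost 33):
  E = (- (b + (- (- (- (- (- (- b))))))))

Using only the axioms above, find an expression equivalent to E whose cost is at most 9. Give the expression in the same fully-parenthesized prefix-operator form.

(- (b + b))   [cost 9]

1. [neg_neg →] (- (- (- (- b))))  →  (- (- b));  E = (- (b + (- (- (- (- b))))))
2. [neg_neg →] (- (- (- (- b))))  →  (- (- b));  E = (- (b + (- (- b))))
3. [neg_neg →] (- (- b))  →  b;  cost 9 ≤ 9, done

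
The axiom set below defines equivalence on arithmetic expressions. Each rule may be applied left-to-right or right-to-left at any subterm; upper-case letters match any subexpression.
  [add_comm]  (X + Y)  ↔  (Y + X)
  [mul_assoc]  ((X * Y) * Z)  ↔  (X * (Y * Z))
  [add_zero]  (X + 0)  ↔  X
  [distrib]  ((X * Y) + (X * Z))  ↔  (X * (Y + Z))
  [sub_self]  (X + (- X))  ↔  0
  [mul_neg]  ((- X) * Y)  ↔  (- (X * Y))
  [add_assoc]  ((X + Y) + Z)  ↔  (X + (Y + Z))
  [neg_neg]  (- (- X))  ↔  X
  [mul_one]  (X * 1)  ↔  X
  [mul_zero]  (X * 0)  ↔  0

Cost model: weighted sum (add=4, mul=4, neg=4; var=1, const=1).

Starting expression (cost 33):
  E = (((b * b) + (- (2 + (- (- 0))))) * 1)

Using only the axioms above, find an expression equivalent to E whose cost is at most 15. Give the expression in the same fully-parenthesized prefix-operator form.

step 1: neg_neg (→) rewrites (- (- 0)) into 0, now (((b * b) + (- (2 + 0))) * 1)
step 2: mul_one (→) rewrites (((b * b) + (- (2 + 0))) * 1) into ((b * b) + (- (2 + 0)))
step 3: add_zero (→) rewrites (2 + 0) into 2, reaching cost 15 (bound 15)

((b * b) + (- 2))   [cost 15]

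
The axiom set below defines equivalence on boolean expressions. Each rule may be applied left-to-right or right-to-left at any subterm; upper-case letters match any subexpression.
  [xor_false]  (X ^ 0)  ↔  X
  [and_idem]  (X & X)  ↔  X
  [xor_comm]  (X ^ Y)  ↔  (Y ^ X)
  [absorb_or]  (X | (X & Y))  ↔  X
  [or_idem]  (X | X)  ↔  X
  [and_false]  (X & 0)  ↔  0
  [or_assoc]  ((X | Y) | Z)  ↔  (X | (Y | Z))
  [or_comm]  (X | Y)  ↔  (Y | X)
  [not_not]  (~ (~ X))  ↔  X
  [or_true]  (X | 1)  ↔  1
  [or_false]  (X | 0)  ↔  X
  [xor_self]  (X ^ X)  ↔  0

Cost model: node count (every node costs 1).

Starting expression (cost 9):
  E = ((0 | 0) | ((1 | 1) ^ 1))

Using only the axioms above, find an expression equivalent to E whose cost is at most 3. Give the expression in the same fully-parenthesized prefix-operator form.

(0 | 0)   [cost 3]

(1) (1 | 1)  =[or_idem →]=  1    ⊢ ((0 | 0) | (1 ^ 1))
(2) (1 ^ 1)  =[xor_self →]=  0    ⊢ ((0 | 0) | 0)
(3) (0 | 0)  =[or_false →]=  0    ⊢ cost 3, within 3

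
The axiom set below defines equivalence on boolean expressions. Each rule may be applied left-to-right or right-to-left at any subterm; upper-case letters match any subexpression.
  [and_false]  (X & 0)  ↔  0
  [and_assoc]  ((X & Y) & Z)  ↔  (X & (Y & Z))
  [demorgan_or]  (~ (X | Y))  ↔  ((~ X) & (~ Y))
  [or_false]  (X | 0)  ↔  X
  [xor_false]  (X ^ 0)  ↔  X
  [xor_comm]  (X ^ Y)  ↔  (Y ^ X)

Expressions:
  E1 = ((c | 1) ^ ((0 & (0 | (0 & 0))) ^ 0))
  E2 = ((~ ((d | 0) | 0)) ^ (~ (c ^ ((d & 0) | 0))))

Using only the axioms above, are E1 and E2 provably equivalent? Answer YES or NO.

The axioms are sound identities: if E1 ↔* E2 then E1 and E2 evaluate identically under any assignment.
Under c=0, d=0: E1 evaluates to 1, E2 to 0. Distinct ⇒ no rewrite sequence connects them.

NO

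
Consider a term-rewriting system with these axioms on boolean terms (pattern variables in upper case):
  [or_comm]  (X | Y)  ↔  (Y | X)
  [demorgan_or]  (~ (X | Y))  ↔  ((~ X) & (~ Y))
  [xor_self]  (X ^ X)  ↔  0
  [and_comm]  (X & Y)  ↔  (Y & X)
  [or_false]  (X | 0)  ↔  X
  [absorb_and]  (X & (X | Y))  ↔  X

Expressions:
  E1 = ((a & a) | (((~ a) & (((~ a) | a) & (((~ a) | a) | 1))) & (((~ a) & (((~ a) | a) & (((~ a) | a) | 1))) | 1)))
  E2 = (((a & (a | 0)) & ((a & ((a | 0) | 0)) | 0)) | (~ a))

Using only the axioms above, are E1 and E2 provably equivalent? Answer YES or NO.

(1) (((~ a) & (((~ a) | a) & (((~ a) | a) | 1))) & (((~ a) & (((~ a) | a) & (((~ a) | a) | 1))) | 1))  =[absorb_and →]=  ((~ a) & (((~ a) | a) & (((~ a) | a) | 1)))    ⊢ ((a & a) | ((~ a) & (((~ a) | a) & (((~ a) | a) | 1))))
(2) (((~ a) | a) & (((~ a) | a) | 1))  =[absorb_and →]=  ((~ a) | a)    ⊢ ((a & a) | ((~ a) & ((~ a) | a)))
(3) ((~ a) & ((~ a) | a))  =[absorb_and →]=  (~ a)    ⊢ ((a & a) | (~ a))
(4) a  =[or_false ←]=  (a | 0)    ⊢ ((a & (a | 0)) | (~ a))
(5) (a & (a | 0))  =[absorb_and ←]=  ((a & (a | 0)) & ((a & (a | 0)) | 0))    ⊢ (((a & (a | 0)) & ((a & (a | 0)) | 0)) | (~ a))
(6) (a | 0)  =[or_false ←]=  ((a | 0) | 0)    ⊢ E2

YES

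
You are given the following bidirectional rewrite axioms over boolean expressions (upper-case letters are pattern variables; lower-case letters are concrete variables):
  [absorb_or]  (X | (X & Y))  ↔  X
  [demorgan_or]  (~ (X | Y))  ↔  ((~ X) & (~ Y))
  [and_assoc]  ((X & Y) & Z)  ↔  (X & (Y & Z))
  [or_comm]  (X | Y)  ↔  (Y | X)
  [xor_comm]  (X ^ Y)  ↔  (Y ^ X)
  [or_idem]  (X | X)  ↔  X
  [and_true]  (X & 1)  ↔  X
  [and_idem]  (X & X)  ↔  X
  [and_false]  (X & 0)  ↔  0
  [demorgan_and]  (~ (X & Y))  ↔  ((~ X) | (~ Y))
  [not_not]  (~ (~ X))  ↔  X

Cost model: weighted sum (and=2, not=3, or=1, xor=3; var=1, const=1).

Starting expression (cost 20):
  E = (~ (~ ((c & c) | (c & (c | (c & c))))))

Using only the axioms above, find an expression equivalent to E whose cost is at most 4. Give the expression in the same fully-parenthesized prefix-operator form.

(c & c)   [cost 4]

1. [absorb_or →] (c | (c & c))  →  c;  E = (~ (~ ((c & c) | (c & c))))
2. [or_idem →] ((c & c) | (c & c))  →  (c & c);  E = (~ (~ (c & c)))
3. [not_not →] (~ (~ (c & c)))  →  (c & c);  cost 4 ≤ 4, done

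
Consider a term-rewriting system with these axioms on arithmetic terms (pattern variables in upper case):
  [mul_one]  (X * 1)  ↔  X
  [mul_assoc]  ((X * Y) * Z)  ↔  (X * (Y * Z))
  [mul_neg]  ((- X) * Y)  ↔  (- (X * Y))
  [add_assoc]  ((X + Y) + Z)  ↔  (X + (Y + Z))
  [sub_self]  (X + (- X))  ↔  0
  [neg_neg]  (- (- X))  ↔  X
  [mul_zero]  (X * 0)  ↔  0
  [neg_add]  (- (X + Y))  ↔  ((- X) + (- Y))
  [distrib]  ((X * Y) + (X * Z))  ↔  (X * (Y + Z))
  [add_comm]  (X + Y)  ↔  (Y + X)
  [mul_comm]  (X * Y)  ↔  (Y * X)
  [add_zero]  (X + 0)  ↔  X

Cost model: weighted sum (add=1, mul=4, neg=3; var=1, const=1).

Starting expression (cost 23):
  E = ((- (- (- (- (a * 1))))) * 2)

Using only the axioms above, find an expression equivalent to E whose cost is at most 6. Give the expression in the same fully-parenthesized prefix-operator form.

1. [mul_one →] (a * 1)  →  a;  E = ((- (- (- (- a)))) * 2)
2. [neg_neg →] (- (- (- a)))  →  (- a);  E = ((- (- a)) * 2)
3. [neg_neg →] (- (- a))  →  a;  cost 6 ≤ 6, done

(a * 2)   [cost 6]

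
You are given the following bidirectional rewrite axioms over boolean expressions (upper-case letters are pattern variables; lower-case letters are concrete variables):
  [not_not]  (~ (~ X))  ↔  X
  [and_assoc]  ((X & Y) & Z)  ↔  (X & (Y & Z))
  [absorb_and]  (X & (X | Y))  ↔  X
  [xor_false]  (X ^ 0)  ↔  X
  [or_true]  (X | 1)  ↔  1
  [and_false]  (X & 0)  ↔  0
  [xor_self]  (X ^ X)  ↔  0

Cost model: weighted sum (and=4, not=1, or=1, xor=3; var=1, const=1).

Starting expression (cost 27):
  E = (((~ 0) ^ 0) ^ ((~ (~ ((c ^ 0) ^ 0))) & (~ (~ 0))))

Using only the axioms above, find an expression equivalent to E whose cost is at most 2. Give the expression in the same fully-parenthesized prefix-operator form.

(1) (~ (~ ((c ^ 0) ^ 0)))  =[not_not →]=  ((c ^ 0) ^ 0)    ⊢ (((~ 0) ^ 0) ^ (((c ^ 0) ^ 0) & (~ (~ 0))))
(2) (c ^ 0)  =[xor_false →]=  c    ⊢ (((~ 0) ^ 0) ^ ((c ^ 0) & (~ (~ 0))))
(3) (c ^ 0)  =[xor_false →]=  c    ⊢ (((~ 0) ^ 0) ^ (c & (~ (~ 0))))
(4) (~ (~ 0))  =[not_not →]=  0    ⊢ (((~ 0) ^ 0) ^ (c & 0))
(5) (c & 0)  =[and_false →]=  0    ⊢ (((~ 0) ^ 0) ^ 0)
(6) ((~ 0) ^ 0)  =[xor_false →]=  (~ 0)    ⊢ ((~ 0) ^ 0)
(7) ((~ 0) ^ 0)  =[xor_false →]=  (~ 0)    ⊢ cost 2, within 2

(~ 0)   [cost 2]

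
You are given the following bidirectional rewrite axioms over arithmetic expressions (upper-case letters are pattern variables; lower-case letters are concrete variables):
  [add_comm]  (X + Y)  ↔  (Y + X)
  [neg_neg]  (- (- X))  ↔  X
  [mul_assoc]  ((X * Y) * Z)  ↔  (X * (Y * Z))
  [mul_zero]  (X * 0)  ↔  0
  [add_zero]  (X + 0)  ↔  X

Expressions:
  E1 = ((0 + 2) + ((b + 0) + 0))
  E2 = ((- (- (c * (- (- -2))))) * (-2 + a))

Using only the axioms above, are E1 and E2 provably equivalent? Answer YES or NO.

NO

The axioms are sound identities: if E1 ↔* E2 then E1 and E2 evaluate identically under any assignment.
Under a=0, b=0, c=0: E1 evaluates to 2, E2 to 0. Distinct ⇒ no rewrite sequence connects them.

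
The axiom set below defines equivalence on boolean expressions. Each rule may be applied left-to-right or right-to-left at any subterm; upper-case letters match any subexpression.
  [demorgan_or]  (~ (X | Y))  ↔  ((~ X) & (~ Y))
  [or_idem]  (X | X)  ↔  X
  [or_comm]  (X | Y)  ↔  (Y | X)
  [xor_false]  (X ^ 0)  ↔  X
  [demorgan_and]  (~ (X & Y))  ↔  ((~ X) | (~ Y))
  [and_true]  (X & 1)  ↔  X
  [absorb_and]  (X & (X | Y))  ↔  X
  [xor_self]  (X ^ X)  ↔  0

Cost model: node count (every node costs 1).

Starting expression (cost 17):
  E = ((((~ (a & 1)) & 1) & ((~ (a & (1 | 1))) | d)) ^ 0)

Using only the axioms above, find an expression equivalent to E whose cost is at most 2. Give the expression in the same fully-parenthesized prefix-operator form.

(~ a)   [cost 2]

1. [xor_false →] ((((~ (a & 1)) & 1) & ((~ (a & (1 | 1))) | d)) ^ 0)  →  (((~ (a & 1)) & 1) & ((~ (a & (1 | 1))) | d))
2. [and_true →] ((~ (a & 1)) & 1)  →  (~ (a & 1));  E = ((~ (a & 1)) & ((~ (a & (1 | 1))) | d))
3. [or_idem →] (1 | 1)  →  1;  E = ((~ (a & 1)) & ((~ (a & 1)) | d))
4. [and_true →] (a & 1)  →  a;  E = ((~ a) & ((~ (a & 1)) | d))
5. [and_true →] (a & 1)  →  a;  E = ((~ a) & ((~ a) | d))
6. [absorb_and →] ((~ a) & ((~ a) | d))  →  (~ a);  cost 2 ≤ 2, done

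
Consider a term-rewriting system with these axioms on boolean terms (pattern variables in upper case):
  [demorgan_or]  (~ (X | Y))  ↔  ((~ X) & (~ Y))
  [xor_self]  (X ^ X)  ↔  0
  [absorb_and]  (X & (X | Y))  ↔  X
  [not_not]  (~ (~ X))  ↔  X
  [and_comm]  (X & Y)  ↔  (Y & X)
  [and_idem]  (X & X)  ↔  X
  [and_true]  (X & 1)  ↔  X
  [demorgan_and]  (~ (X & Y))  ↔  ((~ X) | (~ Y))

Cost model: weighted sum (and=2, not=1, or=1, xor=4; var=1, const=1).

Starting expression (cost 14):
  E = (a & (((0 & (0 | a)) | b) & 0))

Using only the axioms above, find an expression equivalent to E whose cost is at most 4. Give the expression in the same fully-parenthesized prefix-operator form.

step 1: absorb_and (→) rewrites (0 & (0 | a)) into 0, now (a & ((0 | b) & 0))
step 2: and_comm (→) rewrites ((0 | b) & 0) into (0 & (0 | b)), now (a & (0 & (0 | b)))
step 3: and_comm (→) rewrites (a & (0 & (0 | b))) into ((0 & (0 | b)) & a)
step 4: absorb_and (→) rewrites (0 & (0 | b)) into 0, reaching cost 4 (bound 4)

(0 & a)   [cost 4]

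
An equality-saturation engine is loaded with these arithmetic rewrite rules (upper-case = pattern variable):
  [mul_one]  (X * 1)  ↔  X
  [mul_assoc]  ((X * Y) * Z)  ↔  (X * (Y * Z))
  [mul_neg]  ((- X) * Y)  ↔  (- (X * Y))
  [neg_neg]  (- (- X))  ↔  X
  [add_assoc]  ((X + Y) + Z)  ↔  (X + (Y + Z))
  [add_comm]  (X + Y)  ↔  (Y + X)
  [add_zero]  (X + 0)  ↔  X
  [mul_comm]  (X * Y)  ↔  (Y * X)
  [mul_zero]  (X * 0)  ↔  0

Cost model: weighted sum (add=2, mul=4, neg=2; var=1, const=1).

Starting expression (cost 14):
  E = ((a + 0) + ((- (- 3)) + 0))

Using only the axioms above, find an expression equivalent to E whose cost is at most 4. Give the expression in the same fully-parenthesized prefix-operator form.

1. [neg_neg →] (- (- 3))  →  3;  E = ((a + 0) + (3 + 0))
2. [add_zero →] (a + 0)  →  a;  E = (a + (3 + 0))
3. [add_zero →] (3 + 0)  →  3;  cost 4 ≤ 4, done

(a + 3)   [cost 4]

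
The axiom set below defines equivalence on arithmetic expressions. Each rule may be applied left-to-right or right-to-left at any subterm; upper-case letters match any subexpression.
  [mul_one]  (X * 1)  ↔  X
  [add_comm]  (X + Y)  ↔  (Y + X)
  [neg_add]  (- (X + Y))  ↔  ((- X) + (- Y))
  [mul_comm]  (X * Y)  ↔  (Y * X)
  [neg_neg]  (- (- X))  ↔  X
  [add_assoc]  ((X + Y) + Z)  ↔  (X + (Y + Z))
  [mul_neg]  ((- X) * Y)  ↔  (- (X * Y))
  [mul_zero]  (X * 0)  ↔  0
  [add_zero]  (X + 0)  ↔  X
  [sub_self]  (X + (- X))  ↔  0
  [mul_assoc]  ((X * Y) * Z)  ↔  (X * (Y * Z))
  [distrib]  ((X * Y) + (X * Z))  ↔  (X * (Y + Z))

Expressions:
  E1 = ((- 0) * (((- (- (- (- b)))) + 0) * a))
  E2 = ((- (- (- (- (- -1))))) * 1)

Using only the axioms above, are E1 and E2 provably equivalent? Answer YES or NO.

NO

Every axiom is a valid identity, so a rewrite proof would force E1 and E2 to agree under every assignment.
At a=0, b=0: E1 = 0 but E2 = 1; they differ, so no derivation exists.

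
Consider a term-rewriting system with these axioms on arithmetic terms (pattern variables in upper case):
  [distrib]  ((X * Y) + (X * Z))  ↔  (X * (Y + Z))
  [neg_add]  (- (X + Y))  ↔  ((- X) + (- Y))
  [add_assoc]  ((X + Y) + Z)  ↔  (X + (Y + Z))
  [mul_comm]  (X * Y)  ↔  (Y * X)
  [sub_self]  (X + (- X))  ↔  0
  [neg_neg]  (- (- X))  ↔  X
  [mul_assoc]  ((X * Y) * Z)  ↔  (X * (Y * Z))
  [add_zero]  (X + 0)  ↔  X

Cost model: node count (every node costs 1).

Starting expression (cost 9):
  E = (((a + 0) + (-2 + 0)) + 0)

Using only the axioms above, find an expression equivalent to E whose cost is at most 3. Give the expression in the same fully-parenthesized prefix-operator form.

step 1: add_zero (→) rewrites (a + 0) into a, now ((a + (-2 + 0)) + 0)
step 2: add_zero (→) rewrites ((a + (-2 + 0)) + 0) into (a + (-2 + 0))
step 3: add_zero (→) rewrites (-2 + 0) into -2, reaching cost 3 (bound 3)

(a + -2)   [cost 3]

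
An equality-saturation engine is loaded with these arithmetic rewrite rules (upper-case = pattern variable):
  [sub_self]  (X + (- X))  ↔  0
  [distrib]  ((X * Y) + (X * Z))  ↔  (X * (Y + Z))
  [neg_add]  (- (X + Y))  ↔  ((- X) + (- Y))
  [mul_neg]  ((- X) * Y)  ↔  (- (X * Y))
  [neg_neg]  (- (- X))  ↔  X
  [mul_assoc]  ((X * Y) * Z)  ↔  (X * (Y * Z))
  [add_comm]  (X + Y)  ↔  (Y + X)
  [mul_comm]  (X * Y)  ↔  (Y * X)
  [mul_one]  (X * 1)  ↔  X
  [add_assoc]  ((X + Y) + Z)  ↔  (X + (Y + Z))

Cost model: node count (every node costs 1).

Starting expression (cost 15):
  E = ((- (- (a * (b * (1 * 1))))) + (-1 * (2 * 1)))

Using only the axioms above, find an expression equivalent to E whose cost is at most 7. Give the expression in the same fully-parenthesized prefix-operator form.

(1) (1 * 1)  =[mul_one →]=  1    ⊢ ((- (- (a * (b * 1)))) + (-1 * (2 * 1)))
(2) (b * 1)  =[mul_one →]=  b    ⊢ ((- (- (a * b))) + (-1 * (2 * 1)))
(3) (- (- (a * b)))  =[neg_neg →]=  (a * b)    ⊢ ((a * b) + (-1 * (2 * 1)))
(4) (2 * 1)  =[mul_one →]=  2    ⊢ cost 7, within 7

((a * b) + (-1 * 2))   [cost 7]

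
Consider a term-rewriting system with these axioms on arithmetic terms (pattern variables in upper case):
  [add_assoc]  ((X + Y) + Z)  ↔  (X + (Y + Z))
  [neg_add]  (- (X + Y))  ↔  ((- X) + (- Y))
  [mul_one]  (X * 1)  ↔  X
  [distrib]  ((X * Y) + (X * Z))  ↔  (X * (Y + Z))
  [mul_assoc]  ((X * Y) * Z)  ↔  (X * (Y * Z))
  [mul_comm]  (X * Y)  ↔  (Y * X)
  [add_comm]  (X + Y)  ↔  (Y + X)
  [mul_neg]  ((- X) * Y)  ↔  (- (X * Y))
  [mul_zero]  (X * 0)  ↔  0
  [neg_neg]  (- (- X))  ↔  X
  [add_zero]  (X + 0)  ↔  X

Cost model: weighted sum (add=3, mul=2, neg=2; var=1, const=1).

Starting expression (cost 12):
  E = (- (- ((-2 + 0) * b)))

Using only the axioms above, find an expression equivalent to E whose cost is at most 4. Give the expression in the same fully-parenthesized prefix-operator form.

step 1: add_zero (→) rewrites (-2 + 0) into -2, now (- (- (-2 * b)))
step 2: neg_neg (→) rewrites (- (- (-2 * b))) into (-2 * b), reaching cost 4 (bound 4)

(-2 * b)   [cost 4]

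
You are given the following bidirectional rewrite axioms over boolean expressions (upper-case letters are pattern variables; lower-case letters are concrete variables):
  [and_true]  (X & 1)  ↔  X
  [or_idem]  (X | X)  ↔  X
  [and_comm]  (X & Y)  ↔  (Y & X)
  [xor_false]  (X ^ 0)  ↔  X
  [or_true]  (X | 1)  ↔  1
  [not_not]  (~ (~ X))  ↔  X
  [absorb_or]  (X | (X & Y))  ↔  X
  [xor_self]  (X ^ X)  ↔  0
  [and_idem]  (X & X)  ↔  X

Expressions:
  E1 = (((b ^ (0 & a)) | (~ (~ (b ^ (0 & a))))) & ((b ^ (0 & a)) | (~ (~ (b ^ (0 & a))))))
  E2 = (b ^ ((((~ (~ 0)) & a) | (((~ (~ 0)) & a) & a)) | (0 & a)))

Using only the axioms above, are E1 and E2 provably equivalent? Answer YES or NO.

YES

1. [and_idem →] (((b ^ (0 & a)) | (~ (~ (b ^ (0 & a))))) & ((b ^ (0 & a)) | (~ (~ (b ^ (0 & a))))))  →  ((b ^ (0 & a)) | (~ (~ (b ^ (0 & a)))))
2. [not_not →] (~ (~ (b ^ (0 & a))))  →  (b ^ (0 & a));  E1 = ((b ^ (0 & a)) | (b ^ (0 & a)))
3. [or_idem →] ((b ^ (0 & a)) | (b ^ (0 & a)))  →  (b ^ (0 & a))
4. [or_idem ←] (0 & a)  →  ((0 & a) | (0 & a));  E1 = (b ^ ((0 & a) | (0 & a)))
5. [not_not ←] 0  →  (~ (~ 0));  E1 = (b ^ (((~ (~ 0)) & a) | (0 & a)))
6. [absorb_or ←] ((~ (~ 0)) & a)  →  (((~ (~ 0)) & a) | (((~ (~ 0)) & a) & a));  this is E2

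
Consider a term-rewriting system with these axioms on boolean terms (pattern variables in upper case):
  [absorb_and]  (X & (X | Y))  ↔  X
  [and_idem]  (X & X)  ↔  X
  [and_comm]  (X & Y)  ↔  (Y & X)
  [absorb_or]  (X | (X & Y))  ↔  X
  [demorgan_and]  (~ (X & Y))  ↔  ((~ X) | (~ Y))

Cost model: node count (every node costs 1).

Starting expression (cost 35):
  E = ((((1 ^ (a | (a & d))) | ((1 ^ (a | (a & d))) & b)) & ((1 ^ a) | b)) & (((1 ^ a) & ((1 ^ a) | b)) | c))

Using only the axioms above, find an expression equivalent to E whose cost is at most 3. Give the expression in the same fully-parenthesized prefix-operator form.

(1) ((1 ^ (a | (a & d))) | ((1 ^ (a | (a & d))) & b))  =[absorb_or →]=  (1 ^ (a | (a & d)))    ⊢ (((1 ^ (a | (a & d))) & ((1 ^ a) | b)) & (((1 ^ a) & ((1 ^ a) | b)) | c))
(2) (a | (a & d))  =[absorb_or →]=  a    ⊢ (((1 ^ a) & ((1 ^ a) | b)) & (((1 ^ a) & ((1 ^ a) | b)) | c))
(3) (((1 ^ a) & ((1 ^ a) | b)) & (((1 ^ a) & ((1 ^ a) | b)) | c))  =[absorb_and →]=  ((1 ^ a) & ((1 ^ a) | b))
(4) ((1 ^ a) & ((1 ^ a) | b))  =[absorb_and →]=  (1 ^ a)    ⊢ cost 3, within 3

(1 ^ a)   [cost 3]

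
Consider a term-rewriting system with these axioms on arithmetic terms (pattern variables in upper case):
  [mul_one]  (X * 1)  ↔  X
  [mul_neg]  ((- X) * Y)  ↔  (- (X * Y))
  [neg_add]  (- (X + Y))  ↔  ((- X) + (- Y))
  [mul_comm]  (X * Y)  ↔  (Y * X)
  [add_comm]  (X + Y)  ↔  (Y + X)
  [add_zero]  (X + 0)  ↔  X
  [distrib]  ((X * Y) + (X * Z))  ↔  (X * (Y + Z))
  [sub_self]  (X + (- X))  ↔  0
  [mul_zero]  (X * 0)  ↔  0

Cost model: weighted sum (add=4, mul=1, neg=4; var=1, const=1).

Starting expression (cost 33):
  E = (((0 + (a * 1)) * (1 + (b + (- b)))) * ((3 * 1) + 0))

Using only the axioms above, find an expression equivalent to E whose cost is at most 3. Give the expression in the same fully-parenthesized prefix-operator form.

(a * 3)   [cost 3]

step 1: sub_self (→) rewrites (b + (- b)) into 0, now (((0 + (a * 1)) * (1 + 0)) * ((3 * 1) + 0))
step 2: mul_one (→) rewrites (a * 1) into a, now (((0 + a) * (1 + 0)) * ((3 * 1) + 0))
step 3: mul_one (→) rewrites (3 * 1) into 3, now (((0 + a) * (1 + 0)) * (3 + 0))
step 4: add_comm (→) rewrites (0 + a) into (a + 0), now (((a + 0) * (1 + 0)) * (3 + 0))
step 5: add_zero (→) rewrites (a + 0) into a, now ((a * (1 + 0)) * (3 + 0))
step 6: add_zero (→) rewrites (1 + 0) into 1, now ((a * 1) * (3 + 0))
step 7: mul_one (→) rewrites (a * 1) into a, now (a * (3 + 0))
step 8: add_zero (→) rewrites (3 + 0) into 3, reaching cost 3 (bound 3)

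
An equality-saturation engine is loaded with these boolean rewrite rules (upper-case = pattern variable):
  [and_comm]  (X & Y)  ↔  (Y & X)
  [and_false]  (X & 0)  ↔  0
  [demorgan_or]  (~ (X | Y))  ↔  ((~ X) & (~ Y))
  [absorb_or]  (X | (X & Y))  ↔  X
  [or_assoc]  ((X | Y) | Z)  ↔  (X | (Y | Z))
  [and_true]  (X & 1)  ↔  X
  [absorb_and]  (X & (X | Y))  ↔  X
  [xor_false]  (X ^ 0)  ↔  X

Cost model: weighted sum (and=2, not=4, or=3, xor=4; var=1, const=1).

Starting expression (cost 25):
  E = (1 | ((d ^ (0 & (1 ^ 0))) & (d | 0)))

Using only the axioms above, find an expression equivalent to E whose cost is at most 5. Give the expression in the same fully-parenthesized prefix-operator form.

step 1: xor_false (→) rewrites (1 ^ 0) into 1, now (1 | ((d ^ (0 & 1)) & (d | 0)))
step 2: and_true (→) rewrites (0 & 1) into 0, now (1 | ((d ^ 0) & (d | 0)))
step 3: xor_false (→) rewrites (d ^ 0) into d, now (1 | (d & (d | 0)))
step 4: absorb_and (→) rewrites (d & (d | 0)) into d, reaching cost 5 (bound 5)

(1 | d)   [cost 5]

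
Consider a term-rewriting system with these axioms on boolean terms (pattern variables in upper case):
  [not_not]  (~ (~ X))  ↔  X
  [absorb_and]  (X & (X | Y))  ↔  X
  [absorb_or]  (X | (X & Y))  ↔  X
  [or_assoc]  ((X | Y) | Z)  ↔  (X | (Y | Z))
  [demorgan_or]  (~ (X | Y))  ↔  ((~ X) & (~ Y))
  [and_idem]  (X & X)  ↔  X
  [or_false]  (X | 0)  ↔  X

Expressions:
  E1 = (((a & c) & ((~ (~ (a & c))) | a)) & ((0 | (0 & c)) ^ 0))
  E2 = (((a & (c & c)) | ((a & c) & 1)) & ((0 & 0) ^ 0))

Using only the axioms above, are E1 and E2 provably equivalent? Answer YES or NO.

YES

1. [not_not →] (~ (~ (a & c)))  →  (a & c);  E1 = (((a & c) & ((a & c) | a)) & ((0 | (0 & c)) ^ 0))
2. [absorb_and →] ((a & c) & ((a & c) | a))  →  (a & c);  E1 = ((a & c) & ((0 | (0 & c)) ^ 0))
3. [absorb_or →] (0 | (0 & c))  →  0;  E1 = ((a & c) & (0 ^ 0))
4. [absorb_or ←] (a & c)  →  ((a & c) | ((a & c) & 1));  E1 = (((a & c) | ((a & c) & 1)) & (0 ^ 0))
5. [and_idem ←] c  →  (c & c);  E1 = (((a & (c & c)) | ((a & c) & 1)) & (0 ^ 0))
6. [and_idem ←] 0  →  (0 & 0);  this is E2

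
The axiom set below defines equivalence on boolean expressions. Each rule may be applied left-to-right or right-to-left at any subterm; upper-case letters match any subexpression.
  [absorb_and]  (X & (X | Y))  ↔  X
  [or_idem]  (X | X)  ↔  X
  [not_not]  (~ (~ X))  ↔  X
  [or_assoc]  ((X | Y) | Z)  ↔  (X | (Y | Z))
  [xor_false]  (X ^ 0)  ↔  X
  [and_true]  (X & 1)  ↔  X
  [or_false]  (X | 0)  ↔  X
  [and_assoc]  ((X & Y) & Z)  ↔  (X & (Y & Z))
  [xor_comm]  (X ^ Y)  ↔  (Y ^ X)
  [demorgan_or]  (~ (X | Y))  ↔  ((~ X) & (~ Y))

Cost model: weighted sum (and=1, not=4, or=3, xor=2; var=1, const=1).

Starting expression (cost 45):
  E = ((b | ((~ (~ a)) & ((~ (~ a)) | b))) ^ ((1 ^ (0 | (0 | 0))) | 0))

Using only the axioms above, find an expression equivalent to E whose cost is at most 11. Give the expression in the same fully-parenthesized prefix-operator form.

((b | a) ^ (1 ^ 0))   [cost 11]

(1) ((~ (~ a)) & ((~ (~ a)) | b))  =[absorb_and →]=  (~ (~ a))    ⊢ ((b | (~ (~ a))) ^ ((1 ^ (0 | (0 | 0))) | 0))
(2) (0 | 0)  =[or_false →]=  0    ⊢ ((b | (~ (~ a))) ^ ((1 ^ (0 | 0)) | 0))
(3) ((1 ^ (0 | 0)) | 0)  =[or_false →]=  (1 ^ (0 | 0))    ⊢ ((b | (~ (~ a))) ^ (1 ^ (0 | 0)))
(4) (~ (~ a))  =[not_not →]=  a    ⊢ ((b | a) ^ (1 ^ (0 | 0)))
(5) (0 | 0)  =[or_idem →]=  0    ⊢ cost 11, within 11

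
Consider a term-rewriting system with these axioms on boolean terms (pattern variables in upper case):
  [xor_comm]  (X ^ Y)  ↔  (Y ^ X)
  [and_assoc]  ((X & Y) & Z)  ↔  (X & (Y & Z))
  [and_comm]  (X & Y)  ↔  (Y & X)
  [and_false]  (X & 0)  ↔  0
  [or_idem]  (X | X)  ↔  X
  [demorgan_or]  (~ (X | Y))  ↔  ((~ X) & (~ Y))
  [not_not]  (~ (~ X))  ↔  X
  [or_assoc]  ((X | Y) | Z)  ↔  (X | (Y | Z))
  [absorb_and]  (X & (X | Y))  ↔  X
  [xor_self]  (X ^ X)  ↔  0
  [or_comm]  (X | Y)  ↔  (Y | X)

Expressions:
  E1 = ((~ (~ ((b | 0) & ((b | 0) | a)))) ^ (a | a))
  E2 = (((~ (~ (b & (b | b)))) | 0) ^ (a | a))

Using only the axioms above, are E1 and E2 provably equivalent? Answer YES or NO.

YES

(1) (a | a)  =[or_idem →]=  a    ⊢ ((~ (~ ((b | 0) & ((b | 0) | a)))) ^ a)
(2) ((b | 0) & ((b | 0) | a))  =[absorb_and →]=  (b | 0)    ⊢ ((~ (~ (b | 0))) ^ a)
(3) (~ (~ (b | 0)))  =[not_not →]=  (b | 0)    ⊢ ((b | 0) ^ a)
(4) a  =[or_idem ←]=  (a | a)    ⊢ ((b | 0) ^ (a | a))
(5) b  =[not_not ←]=  (~ (~ b))    ⊢ (((~ (~ b)) | 0) ^ (a | a))
(6) b  =[absorb_and ←]=  (b & (b | b))    ⊢ E2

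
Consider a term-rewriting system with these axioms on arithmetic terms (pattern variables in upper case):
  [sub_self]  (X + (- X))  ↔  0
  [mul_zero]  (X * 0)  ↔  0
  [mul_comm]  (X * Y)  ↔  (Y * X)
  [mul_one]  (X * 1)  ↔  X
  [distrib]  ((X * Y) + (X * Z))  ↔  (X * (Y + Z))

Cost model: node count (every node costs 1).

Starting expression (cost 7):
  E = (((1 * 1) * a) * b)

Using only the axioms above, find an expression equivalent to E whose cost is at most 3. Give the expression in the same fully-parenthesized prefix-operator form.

step 1: mul_one (→) rewrites (1 * 1) into 1, now ((1 * a) * b)
step 2: mul_comm (→) rewrites (1 * a) into (a * 1), now ((a * 1) * b)
step 3: mul_one (→) rewrites (a * 1) into a, reaching cost 3 (bound 3)

(a * b)   [cost 3]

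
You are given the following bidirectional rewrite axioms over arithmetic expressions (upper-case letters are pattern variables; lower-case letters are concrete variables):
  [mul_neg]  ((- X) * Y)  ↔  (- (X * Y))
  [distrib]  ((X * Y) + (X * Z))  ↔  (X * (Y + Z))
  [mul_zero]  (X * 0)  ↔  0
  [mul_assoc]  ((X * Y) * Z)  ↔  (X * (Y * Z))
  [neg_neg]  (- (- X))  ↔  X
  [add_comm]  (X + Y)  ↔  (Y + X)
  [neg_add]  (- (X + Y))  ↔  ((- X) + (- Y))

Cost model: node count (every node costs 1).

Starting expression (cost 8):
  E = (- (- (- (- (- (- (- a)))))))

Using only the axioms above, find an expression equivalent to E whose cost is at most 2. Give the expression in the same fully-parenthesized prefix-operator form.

step 1: neg_neg (→) rewrites (- (- (- a))) into (- a), now (- (- (- (- (- a)))))
step 2: neg_neg (→) rewrites (- (- a)) into a, now (- (- (- a)))
step 3: neg_neg (→) rewrites (- (- (- a))) into (- a), reaching cost 2 (bound 2)

(- a)   [cost 2]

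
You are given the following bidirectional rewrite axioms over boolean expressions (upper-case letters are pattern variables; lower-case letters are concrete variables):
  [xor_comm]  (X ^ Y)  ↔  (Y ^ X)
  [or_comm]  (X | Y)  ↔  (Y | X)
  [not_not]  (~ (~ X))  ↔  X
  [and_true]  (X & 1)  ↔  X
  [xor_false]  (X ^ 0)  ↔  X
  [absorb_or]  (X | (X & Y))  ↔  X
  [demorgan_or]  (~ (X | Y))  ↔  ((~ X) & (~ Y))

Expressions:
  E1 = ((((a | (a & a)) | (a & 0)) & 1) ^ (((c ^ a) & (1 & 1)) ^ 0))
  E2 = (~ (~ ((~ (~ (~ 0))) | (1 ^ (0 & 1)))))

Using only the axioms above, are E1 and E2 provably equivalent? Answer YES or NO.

NO

The axioms are sound identities: if E1 ↔* E2 then E1 and E2 evaluate identically under any assignment.
Under a=0, c=0: E1 evaluates to 0, E2 to 1. Distinct ⇒ no rewrite sequence connects them.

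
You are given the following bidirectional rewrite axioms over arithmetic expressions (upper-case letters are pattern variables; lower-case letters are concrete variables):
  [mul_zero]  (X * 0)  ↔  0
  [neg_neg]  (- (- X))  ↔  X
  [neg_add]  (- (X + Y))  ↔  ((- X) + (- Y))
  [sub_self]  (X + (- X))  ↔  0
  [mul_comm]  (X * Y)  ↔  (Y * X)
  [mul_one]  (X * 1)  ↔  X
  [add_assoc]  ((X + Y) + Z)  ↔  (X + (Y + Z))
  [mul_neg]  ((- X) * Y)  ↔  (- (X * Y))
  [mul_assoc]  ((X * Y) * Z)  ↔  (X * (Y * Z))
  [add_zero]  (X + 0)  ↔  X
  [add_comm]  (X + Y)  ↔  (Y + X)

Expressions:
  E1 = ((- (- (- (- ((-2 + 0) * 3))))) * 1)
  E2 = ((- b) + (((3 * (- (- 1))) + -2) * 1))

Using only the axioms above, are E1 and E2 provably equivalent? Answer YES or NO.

The axioms are sound identities: if E1 ↔* E2 then E1 and E2 evaluate identically under any assignment.
Under b=0: E1 evaluates to -6, E2 to 1. Distinct ⇒ no rewrite sequence connects them.

NO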